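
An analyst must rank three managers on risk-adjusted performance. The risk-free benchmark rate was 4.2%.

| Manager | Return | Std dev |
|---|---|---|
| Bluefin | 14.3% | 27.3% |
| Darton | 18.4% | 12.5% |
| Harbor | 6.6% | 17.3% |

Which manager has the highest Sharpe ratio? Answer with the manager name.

Darton

Bluefin: Sharpe ratio = (14.3% − 4.2%) / 27.3% = 0.370
Darton: Sharpe ratio = (18.4% − 4.2%) / 12.5% = 1.136
Harbor: Sharpe ratio = (6.6% − 4.2%) / 17.3% = 0.139
Highest: Darton (1.136).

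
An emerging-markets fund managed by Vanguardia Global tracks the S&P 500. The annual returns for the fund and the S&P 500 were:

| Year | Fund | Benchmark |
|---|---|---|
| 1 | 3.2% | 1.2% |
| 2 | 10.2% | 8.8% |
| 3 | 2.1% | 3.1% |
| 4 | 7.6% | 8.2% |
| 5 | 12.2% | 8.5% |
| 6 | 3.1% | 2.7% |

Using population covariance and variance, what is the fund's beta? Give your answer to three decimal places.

r̄p = 6.4000%,  r̄m = 5.4167%
Cov = Σ(rp − r̄p)(rm − r̄m) / 6 = 11.0833
Var(rm) = Σ(rm − r̄m)² / 6 = 9.8714
β = Cov / Var = 11.0833 / 9.8714 = 1.1228

1.123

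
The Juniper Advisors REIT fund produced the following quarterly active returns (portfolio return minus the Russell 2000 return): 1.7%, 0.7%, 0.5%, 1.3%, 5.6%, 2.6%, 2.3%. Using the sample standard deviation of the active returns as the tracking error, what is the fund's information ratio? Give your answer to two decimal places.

r̄ = (1.7 + 0.7 + 0.5 + 1.3 + 5.6 + 2.6 + 2.3) / 7 = 14.70 / 7 = 2.1000%
Σ(r − r̄)² = 17.8600; sample σ = √(17.8600/6) = 1.7253%
IR = r̄ / tracking error = 2.1000 / 1.7253 = 1.2172

1.22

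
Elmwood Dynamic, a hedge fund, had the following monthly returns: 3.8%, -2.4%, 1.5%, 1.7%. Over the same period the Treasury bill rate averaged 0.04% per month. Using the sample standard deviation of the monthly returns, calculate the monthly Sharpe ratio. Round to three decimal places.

0.429

r̄ = (3.8 − 2.4 + 1.5 + 1.7) / 4 = 1.1500%
Sample σ = √[Σ(r − r̄)² / 3] = √[20.0500 / 3] = √6.6833 = 2.5852%
Sharpe = (r̄ − rf) / σ = (1.1500 − 0.04) / 2.5852 = 1.1100 / 2.5852 = 0.4294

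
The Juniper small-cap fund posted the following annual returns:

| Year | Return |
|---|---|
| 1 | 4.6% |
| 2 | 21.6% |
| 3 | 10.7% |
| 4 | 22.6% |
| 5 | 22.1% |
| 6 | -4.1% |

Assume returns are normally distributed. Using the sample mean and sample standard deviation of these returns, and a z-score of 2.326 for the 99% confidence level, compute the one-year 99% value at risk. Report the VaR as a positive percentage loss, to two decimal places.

μ = (4.6 + 21.6 + 10.7 + 22.6 + 22.1 − 4.1) / 6 = 77.50 / 6 = 12.9167%
Sample σ = √[Σ(r − μ)² / 5] = √[617.1483 / 5] = √123.4297 = 11.1099%
VaR = −(μ − z·σ) = −(12.9167 − 2.326 × 11.1099) = −(-12.9249) = 12.9249%

12.92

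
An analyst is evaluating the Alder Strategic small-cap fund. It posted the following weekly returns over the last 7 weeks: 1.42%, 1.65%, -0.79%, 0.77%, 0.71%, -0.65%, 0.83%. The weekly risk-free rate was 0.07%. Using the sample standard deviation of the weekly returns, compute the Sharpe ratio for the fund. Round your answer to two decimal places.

r̄ = (1.42 + 1.65 − 0.79 + 0.77 + 0.71 − 0.65 + 0.83) / 7 = 3.940 / 7 = 0.5629%
Σ(r − r̄)² = 5.3537; sample σ = √(5.3537/6) = 0.9446%
Sharpe = (r̄ − rf) / σ = (0.5629 − 0.07) / 0.9446 = 0.4929 / 0.9446 = 0.5218

0.52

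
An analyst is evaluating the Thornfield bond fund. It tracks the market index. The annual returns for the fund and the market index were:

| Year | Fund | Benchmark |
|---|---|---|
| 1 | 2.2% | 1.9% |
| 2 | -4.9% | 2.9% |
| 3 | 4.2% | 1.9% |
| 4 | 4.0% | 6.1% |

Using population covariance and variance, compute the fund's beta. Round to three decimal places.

0.400

r̄p = 1.3750%,  r̄m = 3.2000%
Cov = Σ(rp − r̄p)(rm − r̄m) / 4 = 1.1875
Var(rm) = Σ(rm − r̄m)² / 4 = 2.9700
β = Cov / Var = 1.1875 / 2.9700 = 0.3998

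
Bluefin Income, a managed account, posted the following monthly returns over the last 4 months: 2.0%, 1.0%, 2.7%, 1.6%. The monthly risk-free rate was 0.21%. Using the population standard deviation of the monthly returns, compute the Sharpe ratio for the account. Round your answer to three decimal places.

μ = (2 + 1 + 2.7 + 1.6) / 4 = 1.8250%
Σ(r − μ)² = (2 − 1.8250)² + (1 − 1.8250)² + (2.7 − 1.8250)² + … = 1.5275
σ = √[1.5275 / 4] = 0.6180%
Sharpe = (μ − rf) / σ = (1.8250 − 0.21) / 0.6180 = 1.6150 / 0.6180 = 2.6133

2.613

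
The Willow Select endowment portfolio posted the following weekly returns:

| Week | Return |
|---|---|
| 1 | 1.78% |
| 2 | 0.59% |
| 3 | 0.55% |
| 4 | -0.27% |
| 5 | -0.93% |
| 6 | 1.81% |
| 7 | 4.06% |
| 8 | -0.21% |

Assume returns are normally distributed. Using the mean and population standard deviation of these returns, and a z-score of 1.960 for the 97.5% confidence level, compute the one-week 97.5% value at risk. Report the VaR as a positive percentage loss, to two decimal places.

2.00

μ = (1.78 + 0.59 + 0.55 − 0.27 − 0.93 + 1.81 + 4.06 − 0.21) / 8 = 7.380 / 8 = 0.9225%
Population std dev = √[17.7526 / 8] = 1.4897%
VaR = −(μ − z·σ) = −(0.9225 − 1.960 × 1.4897) = −(-1.9973) = 1.9973%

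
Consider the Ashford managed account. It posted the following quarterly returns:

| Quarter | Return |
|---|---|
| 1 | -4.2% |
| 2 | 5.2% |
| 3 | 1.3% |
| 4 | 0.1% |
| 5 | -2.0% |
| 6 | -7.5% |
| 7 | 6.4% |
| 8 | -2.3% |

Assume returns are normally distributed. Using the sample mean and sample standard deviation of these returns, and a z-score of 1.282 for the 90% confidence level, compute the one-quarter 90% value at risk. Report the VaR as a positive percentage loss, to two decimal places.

Mean return r̄ = -3.00 / 8 = -0.3750%
Σ(r − r̄)² = 151.7550; sample σ = √(151.7550/7) = 4.6561%
VaR = −(r̄ − z·σ) = −(-0.3750 − 1.282 × 4.6561) = −(-6.3441) = 6.3441%

6.34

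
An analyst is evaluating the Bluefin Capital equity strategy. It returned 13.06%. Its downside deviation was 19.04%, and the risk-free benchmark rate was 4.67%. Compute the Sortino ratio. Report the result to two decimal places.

0.44

Sortino = (Rp − Rf) / σd = (13.06% − 4.67%) / 19.04% = 8.39% / 19.04% = 0.4407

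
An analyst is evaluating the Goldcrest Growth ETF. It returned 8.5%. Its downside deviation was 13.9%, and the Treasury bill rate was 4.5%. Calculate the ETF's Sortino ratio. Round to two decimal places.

Sortino = (Rp − Rf) / σd = (8.5% − 4.5%) / 13.9% = 4.00% / 13.9% = 0.2878

0.29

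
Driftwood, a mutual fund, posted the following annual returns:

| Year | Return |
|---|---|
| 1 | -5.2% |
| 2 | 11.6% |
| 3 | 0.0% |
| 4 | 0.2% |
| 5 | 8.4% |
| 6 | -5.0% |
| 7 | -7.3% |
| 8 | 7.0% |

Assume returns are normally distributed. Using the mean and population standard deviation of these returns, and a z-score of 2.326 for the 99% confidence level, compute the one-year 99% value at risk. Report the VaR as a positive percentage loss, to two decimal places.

r̄ = (-5.2 + 11.6 + 0 + 0.2 + 8.4 − 5 − 7.3 + 7) / 8 = 9.70 / 8 = 1.2125%
Σ(r − r̄)² = (-5.2 − 1.2125)² + (11.6 − 1.2125)² + … = 347.7288
population σ = √(347.7288 / 8) = √43.4661 = 6.5929%
VaR = −(r̄ − z·σ) = −(1.2125 − 2.326 × 6.5929) = −(-14.1226) = 14.1226%

14.12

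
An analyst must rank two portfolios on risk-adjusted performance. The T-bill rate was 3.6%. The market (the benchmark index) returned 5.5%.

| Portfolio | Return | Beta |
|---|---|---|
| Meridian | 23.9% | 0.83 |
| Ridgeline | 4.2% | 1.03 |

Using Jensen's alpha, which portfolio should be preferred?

Meridian

Meridian: α = 23.9% − [3.6% + 0.83 × (5.5% − 3.6%)] = 18.723
Ridgeline: α = 4.2% − [3.6% + 1.03 × (5.5% − 3.6%)] = -1.357
Highest: Meridian (18.723).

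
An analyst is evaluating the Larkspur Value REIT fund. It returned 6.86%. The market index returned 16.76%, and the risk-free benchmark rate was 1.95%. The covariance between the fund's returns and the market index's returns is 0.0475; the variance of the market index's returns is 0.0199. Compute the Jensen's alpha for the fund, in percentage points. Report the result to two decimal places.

-30.44

β = Cov / Var = 0.0475 / 0.0199 = 2.3869
E[R] = Rf + β(Rm − Rf) = 1.95% + 2.3869 × (16.76% − 1.95%) = 37.3000%
α = Rp − E[R] = 6.86% − 37.3000% = -30.4400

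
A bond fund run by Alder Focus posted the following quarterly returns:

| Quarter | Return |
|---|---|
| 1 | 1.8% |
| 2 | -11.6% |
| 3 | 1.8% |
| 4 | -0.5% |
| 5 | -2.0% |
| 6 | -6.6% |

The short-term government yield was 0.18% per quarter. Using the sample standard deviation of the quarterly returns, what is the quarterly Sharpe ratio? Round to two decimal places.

Mean return μ = -17.10 / 6 = -2.8500%
Σ(r − μ)² = 140.1150; sample σ = √(140.1150/5) = 5.2937%
Sharpe = (μ − rf) / σ = (-2.8500 − 0.18) / 5.2937 = -3.0300 / 5.2937 = -0.5724

-0.57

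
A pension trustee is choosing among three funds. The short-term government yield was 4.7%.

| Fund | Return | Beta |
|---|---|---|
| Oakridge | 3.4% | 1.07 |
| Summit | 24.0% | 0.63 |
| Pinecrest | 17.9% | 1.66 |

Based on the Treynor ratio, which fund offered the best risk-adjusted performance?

Oakridge: Treynor = (3.4% − 4.7%) / 1.07 = -1.215
Summit: Treynor = (24.0% − 4.7%) / 0.63 = 30.635
Pinecrest: Treynor = (17.9% − 4.7%) / 1.66 = 7.952
Highest: Summit (30.635).

Summit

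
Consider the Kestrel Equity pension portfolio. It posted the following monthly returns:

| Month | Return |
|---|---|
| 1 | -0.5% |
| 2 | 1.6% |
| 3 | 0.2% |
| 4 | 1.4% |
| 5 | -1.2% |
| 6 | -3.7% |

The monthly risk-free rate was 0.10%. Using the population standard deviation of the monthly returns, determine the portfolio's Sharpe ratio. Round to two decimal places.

μ = (-0.5 + 1.6 + 0.2 + 1.4 − 1.2 − 3.7) / 6 = -2.20 / 6 = -0.3667%
Population std dev = √[19.1333 / 6] = 1.7857%
Sharpe = (μ − rf) / σ = (-0.3667 − 0.1) / 1.7857 = -0.4667 / 1.7857 = -0.2614

-0.26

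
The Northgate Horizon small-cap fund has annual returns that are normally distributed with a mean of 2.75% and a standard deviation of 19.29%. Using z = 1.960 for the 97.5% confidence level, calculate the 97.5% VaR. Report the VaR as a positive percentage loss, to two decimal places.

VaR (as % loss) = −(μ − z·σ) = −(2.75% − 1.960 × 19.29%) = −(-35.0584%) = 35.0584%

35.06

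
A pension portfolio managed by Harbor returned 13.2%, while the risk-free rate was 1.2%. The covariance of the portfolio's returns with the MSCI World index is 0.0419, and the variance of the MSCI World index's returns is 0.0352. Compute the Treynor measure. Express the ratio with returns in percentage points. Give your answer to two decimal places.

β = Cov / Var = 0.0419 / 0.0352 = 1.1903
Treynor = (Rp − Rf) / β = (13.2% − 1.2%) / 1.1903 = 12.00 / 1.1903 = 10.0815

10.08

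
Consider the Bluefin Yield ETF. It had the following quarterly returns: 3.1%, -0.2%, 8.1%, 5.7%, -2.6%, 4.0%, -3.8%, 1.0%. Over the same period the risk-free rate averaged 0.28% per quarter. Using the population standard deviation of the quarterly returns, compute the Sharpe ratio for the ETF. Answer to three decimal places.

Mean return μ = 15.30 / 8 = 1.9125%
Population σ = √[Σ(r − μ)² / 8] = √[116.6888 / 8] = √14.5861 = 3.8192%
Sharpe = (μ − rf) / σ = (1.9125 − 0.28) / 3.8192 = 1.6325 / 3.8192 = 0.4274

0.427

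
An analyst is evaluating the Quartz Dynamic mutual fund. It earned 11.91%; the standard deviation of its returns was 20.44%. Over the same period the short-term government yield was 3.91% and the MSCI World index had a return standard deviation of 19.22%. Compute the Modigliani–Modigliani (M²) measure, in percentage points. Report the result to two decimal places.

Sharpe = (Rp − Rf) / σp = (11.91% − 3.91%) / 20.44% = 0.3914
M² = Rf + Sharpe × σm = 3.91% + 0.3914 × 19.22% = 11.4327%

11.43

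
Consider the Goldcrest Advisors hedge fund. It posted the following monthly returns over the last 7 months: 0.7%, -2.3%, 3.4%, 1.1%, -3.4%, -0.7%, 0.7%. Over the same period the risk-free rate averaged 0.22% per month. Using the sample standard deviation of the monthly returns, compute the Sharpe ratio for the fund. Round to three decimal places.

r̄ = (0.7 − 2.3 + 3.4 + 1.1 − 3.4 − 0.7 + 0.7) / 7 = -0.50 / 7 = -0.0714%
Sample std dev = √[31.0543 / 6] = 2.2750%
Sharpe = (r̄ − rf) / σ = (-0.0714 − 0.22) / 2.2750 = -0.2914 / 2.2750 = -0.1281

-0.128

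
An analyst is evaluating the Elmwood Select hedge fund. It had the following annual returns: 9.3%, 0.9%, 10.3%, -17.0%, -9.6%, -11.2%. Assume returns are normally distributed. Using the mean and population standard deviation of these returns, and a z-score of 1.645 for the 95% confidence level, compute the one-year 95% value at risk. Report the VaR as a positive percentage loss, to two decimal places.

r̄ = (9.3 + 0.9 + 10.3 − 17 − 9.6 − 11.2) / 6 = -17.30 / 6 = -2.8833%
Σ(r − r̄)² = (9.3 − (-2.8833))² + (0.9 − (-2.8833))² + … = 650.1083
σ = √[650.1083 / 6] = 10.4092%
VaR = −(r̄ − z·σ) = −(-2.8833 − 1.645 × 10.4092) = −(-20.0064) = 20.0064%

20.01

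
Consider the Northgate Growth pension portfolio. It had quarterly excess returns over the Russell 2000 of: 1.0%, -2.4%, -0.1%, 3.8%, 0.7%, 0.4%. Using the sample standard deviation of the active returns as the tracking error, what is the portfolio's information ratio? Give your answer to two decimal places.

r̄ = (1 − 2.4 − 0.1 + 3.8 + 0.7 + 0.4) / 6 = 3.40 / 6 = 0.5667%
Sample std dev = √[19.9333 / 5] = 1.9967%
IR = r̄ / tracking error = 0.5667 / 1.9967 = 0.2838

0.28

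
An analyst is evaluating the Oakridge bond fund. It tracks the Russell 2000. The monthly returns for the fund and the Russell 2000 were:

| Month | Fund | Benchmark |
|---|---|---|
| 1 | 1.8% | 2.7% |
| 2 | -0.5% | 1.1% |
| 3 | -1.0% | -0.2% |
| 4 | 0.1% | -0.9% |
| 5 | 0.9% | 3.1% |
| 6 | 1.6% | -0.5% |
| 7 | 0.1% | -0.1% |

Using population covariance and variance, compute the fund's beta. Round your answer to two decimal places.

r̄p = 0.4286%,  r̄m = 0.7429%
Cov = Σ(rp − r̄p)(rm − r̄m) / 7 = 0.5959
Var(rm) = Σ(rm − r̄m)² / 7 = 2.1939
β = Cov / Var = 0.5959 / 2.1939 = 0.2716

0.27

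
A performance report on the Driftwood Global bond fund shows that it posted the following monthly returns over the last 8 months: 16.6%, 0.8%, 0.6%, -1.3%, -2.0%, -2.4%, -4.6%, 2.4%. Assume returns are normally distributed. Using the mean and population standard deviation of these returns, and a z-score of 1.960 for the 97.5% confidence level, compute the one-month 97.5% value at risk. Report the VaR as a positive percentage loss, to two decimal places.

r̄ = (16.6 + 0.8 + 0.6 − 1.3 − 2 − 2.4 − 4.6 + 2.4) / 8 = 10.10 / 8 = 1.2625%
Population σ = √[Σ(r − r̄)² / 8] = √[302.1788 / 8] = √37.7724 = 6.1459%
VaR = −(r̄ − z·σ) = −(1.2625 − 1.960 × 6.1459) = −(-10.7835) = 10.7835%

10.78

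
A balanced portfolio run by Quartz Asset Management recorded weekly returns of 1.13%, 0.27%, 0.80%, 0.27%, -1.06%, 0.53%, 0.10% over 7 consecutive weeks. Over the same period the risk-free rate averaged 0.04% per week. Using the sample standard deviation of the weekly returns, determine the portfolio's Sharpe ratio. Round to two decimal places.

Mean return r̄ = 2.040 / 7 = 0.2914%
Σ(r − r̄)² = 2.8827; sample σ = √(2.8827/6) = 0.6931%
Sharpe = (r̄ − rf) / σ = (0.2914 − 0.04) / 0.6931 = 0.2514 / 0.6931 = 0.3627

0.36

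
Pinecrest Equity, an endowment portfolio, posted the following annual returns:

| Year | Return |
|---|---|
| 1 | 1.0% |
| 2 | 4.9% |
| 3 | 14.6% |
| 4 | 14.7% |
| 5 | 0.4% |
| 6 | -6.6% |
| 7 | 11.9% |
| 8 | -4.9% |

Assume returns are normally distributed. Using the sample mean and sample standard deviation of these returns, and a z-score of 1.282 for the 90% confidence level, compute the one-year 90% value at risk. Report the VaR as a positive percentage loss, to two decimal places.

r̄ = (1 + 4.9 + 14.6 + 14.7 + 0.4 − 6.6 + 11.9 − 4.9) / 8 = 36.00 / 8 = 4.5000%
Σ(r − r̄)² = (1 − 4.5000)² + (4.9 − 4.5000)² + … = 501.6000
σ = √[501.6000 / 7] = 8.4651%
VaR = −(r̄ − z·σ) = −(4.5000 − 1.282 × 8.4651) = −(-6.3523) = 6.3523%

6.35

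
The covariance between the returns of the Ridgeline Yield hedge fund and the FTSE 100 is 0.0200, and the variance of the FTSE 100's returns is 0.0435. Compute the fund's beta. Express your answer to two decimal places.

0.46

β = Cov(Rp, Rm) / Var(Rm) = 0.0200 / 0.0435 = 0.4598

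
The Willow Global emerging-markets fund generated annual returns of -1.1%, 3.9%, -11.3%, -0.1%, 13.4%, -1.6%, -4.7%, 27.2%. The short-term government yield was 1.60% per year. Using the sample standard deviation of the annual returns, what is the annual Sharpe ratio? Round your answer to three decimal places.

0.135

r̄ = (-1.1 + 3.9 − 11.3 − 0.1 + 13.4 − 1.6 − 4.7 + 27.2) / 8 = 3.2125%
Σ(r − r̄)² = (-1.1 − 3.2125)² + (3.9 − 3.2125)² + … = 1005.6088
σ = √[1005.6088 / 7] = 11.9858%
Sharpe = (r̄ − rf) / σ = (3.2125 − 1.6) / 11.9858 = 1.6125 / 11.9858 = 0.1345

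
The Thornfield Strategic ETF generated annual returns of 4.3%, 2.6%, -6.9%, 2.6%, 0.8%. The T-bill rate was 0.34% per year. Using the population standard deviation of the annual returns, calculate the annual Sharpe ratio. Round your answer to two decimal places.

μ = (4.3 + 2.6 − 6.9 + 2.6 + 0.8) / 5 = 3.40 / 5 = 0.6800%
Σ(r − μ)² = 77.9480; population σ = √(77.9480/5) = 3.9484%
Sharpe = (μ − rf) / σ = (0.6800 − 0.34) / 3.9484 = 0.3400 / 3.9484 = 0.0861

0.09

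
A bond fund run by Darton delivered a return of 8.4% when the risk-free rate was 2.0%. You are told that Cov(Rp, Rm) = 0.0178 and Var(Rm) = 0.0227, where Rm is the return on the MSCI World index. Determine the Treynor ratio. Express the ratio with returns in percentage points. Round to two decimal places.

β = Cov / Var = 0.0178 / 0.0227 = 0.7841
Treynor = (Rp − Rf) / β = (8.4% − 2.0%) / 0.7841 = 6.40 / 0.7841 = 8.1622

8.16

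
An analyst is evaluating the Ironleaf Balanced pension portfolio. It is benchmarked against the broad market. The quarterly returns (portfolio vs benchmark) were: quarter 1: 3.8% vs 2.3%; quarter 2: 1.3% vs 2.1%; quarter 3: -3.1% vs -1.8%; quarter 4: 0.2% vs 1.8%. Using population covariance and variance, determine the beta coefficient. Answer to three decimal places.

1.322

r̄p = 0.5500%,  r̄m = 1.1000%
Cov = Σ(rp − r̄p)(rm − r̄m) / 4 = 3.7475
Var(rm) = Σ(rm − r̄m)² / 4 = 2.8350
β = Cov / Var = 3.7475 / 2.8350 = 1.3219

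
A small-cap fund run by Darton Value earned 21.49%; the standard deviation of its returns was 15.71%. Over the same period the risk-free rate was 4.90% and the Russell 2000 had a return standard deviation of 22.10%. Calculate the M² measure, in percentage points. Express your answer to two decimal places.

28.24

Sharpe = (Rp − Rf) / σp = (21.49% − 4.90%) / 15.71% = 1.0560
M² = Rf + Sharpe × σm = 4.90% + 1.0560 × 22.10% = 28.2376%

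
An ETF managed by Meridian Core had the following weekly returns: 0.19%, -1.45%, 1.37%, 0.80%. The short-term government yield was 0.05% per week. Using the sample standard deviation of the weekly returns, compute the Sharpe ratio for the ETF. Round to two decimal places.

Mean return r̄ = 0.910 / 4 = 0.2275%
Σ(r − r̄)² = 4.4485; sample σ = √(4.4485/3) = 1.2177%
Sharpe = (r̄ − rf) / σ = (0.2275 − 0.05) / 1.2177 = 0.1775 / 1.2177 = 0.1458

0.15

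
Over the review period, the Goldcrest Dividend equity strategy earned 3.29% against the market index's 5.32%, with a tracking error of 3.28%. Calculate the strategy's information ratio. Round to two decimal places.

IR = (Rp − Rb) / TE = (3.29% − 5.32%) / 3.28% = -2.03% / 3.28% = -0.6189

-0.62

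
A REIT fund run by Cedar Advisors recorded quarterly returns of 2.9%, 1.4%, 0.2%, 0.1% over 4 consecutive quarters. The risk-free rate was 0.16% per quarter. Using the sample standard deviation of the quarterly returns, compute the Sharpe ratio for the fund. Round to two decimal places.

0.76

μ = (2.9 + 1.4 + 0.2 + 0.1) / 4 = 4.60 / 4 = 1.1500%
Σ(r − μ)² = 5.1300; sample σ = √(5.1300/3) = 1.3077%
Sharpe = (μ − rf) / σ = (1.1500 − 0.16) / 1.3077 = 0.9900 / 1.3077 = 0.7571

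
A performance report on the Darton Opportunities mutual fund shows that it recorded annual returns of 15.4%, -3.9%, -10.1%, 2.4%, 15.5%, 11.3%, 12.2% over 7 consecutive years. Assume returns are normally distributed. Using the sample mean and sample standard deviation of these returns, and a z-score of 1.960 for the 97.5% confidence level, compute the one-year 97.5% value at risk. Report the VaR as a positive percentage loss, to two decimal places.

r̄ = (15.4 − 3.9 − 10.1 + 2.4 + 15.5 + 11.3 + 12.2) / 7 = 42.80 / 7 = 6.1143%
Σ(r − r̄)² = (15.4 − 6.1143)² + (-3.9 − 6.1143)² + … = 615.2286
sample σ = √(615.2286 / 6) = √102.5381 = 10.1261%
VaR = −(r̄ − z·σ) = −(6.1143 − 1.960 × 10.1261) = −(-13.7329) = 13.7329%

13.73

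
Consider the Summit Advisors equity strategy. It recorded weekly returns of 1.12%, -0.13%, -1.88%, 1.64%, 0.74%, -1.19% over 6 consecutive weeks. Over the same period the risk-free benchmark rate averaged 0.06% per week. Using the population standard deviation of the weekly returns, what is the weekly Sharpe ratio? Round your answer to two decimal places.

-0.01

r̄ = (1.12 − 0.13 − 1.88 + 1.64 + 0.74 − 1.19) / 6 = 0.300 / 6 = 0.0500%
Population std dev = √[9.4440 / 6] = 1.2546%
Sharpe = (r̄ − rf) / σ = (0.0500 − 0.06) / 1.2546 = -0.0100 / 1.2546 = -0.0080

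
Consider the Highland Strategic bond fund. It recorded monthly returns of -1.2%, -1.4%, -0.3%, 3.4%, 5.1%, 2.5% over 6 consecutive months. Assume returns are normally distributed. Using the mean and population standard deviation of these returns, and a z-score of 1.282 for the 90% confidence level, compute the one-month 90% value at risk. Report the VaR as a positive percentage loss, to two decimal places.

r̄ = (-1.2 − 1.4 − 0.3 + 3.4 + 5.1 + 2.5) / 6 = 8.10 / 6 = 1.3500%
Population std dev = √[36.3750 / 6] = 2.4622%
VaR = −(r̄ − z·σ) = −(1.3500 − 1.282 × 2.4622) = −(-1.8065) = 1.8065%

1.81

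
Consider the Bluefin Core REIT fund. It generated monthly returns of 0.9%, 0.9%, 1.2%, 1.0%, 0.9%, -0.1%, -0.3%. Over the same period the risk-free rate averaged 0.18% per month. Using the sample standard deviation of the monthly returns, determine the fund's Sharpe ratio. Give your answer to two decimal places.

r̄ = (0.9 + 0.9 + 1.2 + 1 + 0.9 − 0.1 − 0.3) / 7 = 4.50 / 7 = 0.6429%
Σ(r − r̄)² = (0.9 − 0.6429)² + (0.9 − 0.6429)² + (1.2 − 0.6429)² + … = 2.0771
sample σ = √(2.0771 / 6) = √0.3462 = 0.5884%
Sharpe = (r̄ − rf) / σ = (0.6429 − 0.18) / 0.5884 = 0.4629 / 0.5884 = 0.7867

0.79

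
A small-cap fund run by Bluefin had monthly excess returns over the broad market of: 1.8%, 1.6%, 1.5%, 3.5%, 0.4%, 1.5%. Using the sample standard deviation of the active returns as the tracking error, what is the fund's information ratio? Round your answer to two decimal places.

μ = (1.8 + 1.6 + 1.5 + 3.5 + 0.4 + 1.5) / 6 = 10.30 / 6 = 1.7167%
Σ(r − μ)² = (1.8 − 1.7167)² + (1.6 − 1.7167)² + (1.5 − 1.7167)² + … = 5.0283
σ = √[5.0283 / 5] = 1.0028%
IR = μ / tracking error = 1.7167 / 1.0028 = 1.7119

1.71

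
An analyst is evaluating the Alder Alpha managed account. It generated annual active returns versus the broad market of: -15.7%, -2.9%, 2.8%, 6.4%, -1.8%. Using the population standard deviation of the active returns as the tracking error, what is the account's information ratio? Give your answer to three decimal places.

Mean return μ = -11.20 / 5 = -2.2400%
Population std dev = √[281.8520 / 5] = 7.5080%
IR = μ / tracking error = -2.2400 / 7.5080 = -0.2983

-0.298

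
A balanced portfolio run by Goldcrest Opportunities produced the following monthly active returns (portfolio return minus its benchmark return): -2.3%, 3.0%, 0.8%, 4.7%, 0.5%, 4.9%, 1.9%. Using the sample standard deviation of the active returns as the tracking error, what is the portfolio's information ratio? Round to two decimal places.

r̄ = (-2.3 + 3 + 0.8 + 4.7 + 0.5 + 4.9 + 1.9) / 7 = 13.50 / 7 = 1.9286%
Σ(r − r̄)² = (-2.3 − 1.9286)² + (3 − 1.9286)² + … = 38.8543
σ = √[38.8543 / 6] = 2.5447%
IR = r̄ / tracking error = 1.9286 / 2.5447 = 0.7579

0.76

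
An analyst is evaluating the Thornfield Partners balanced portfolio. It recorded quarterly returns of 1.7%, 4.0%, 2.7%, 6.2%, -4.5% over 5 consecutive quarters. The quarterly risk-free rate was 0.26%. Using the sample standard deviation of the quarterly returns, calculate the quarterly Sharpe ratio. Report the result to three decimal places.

0.438

Mean return r̄ = 10.10 / 5 = 2.0200%
Σ(r − r̄)² = 64.4680; sample σ = √(64.4680/4) = 4.0146%
Sharpe = (r̄ − rf) / σ = (2.0200 − 0.26) / 4.0146 = 1.7600 / 4.0146 = 0.4384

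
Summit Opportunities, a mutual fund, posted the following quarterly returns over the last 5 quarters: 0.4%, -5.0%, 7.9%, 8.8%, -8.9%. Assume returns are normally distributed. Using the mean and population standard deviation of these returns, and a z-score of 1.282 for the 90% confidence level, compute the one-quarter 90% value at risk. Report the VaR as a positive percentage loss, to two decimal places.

8.28

μ = (0.4 − 5 + 7.9 + 8.8 − 8.9) / 5 = 0.6400%
Population std dev = √[242.1720 / 5] = 6.9595%
VaR = −(μ − z·σ) = −(0.6400 − 1.282 × 6.9595) = −(-8.2821) = 8.2821%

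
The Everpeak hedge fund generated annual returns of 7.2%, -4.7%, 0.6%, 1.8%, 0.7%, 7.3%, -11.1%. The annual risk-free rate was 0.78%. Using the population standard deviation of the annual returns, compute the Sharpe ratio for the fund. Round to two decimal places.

-0.09

μ = (7.2 − 4.7 + 0.6 + 1.8 + 0.7 + 7.3 − 11.1) / 7 = 0.2571%
Σ(r − μ)² = (7.2 − 0.2571)² + (-4.7 − 0.2571)² + (0.6 − 0.2571)² + … = 254.0571
σ = √[254.0571 / 7] = 6.0244%
Sharpe = (μ − rf) / σ = (0.2571 − 0.78) / 6.0244 = -0.5229 / 6.0244 = -0.0868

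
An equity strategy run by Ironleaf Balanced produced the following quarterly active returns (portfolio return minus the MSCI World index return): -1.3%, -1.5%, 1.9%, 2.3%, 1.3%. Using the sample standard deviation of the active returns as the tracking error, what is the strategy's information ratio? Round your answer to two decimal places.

r̄ = (-1.3 − 1.5 + 1.9 + 2.3 + 1.3) / 5 = 2.70 / 5 = 0.5400%
Σ(r − r̄)² = 13.0720; sample σ = √(13.0720/4) = 1.8078%
IR = r̄ / tracking error = 0.5400 / 1.8078 = 0.2987

0.30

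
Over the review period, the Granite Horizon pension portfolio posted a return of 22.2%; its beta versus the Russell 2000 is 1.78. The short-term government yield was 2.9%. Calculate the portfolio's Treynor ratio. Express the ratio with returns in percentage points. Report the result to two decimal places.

Treynor = (Rp − Rf) / β = (22.2% − 2.9%) / 1.78 = 19.30 / 1.78 = 10.8427

10.84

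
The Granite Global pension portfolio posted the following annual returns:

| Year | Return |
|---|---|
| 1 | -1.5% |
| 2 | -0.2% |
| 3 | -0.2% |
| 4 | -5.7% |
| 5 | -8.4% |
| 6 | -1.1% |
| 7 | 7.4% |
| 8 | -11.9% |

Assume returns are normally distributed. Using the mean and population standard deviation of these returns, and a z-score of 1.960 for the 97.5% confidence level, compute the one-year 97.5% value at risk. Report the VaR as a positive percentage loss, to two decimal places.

13.54

Mean return r̄ = -21.60 / 8 = -2.7000%
Population std dev = √[244.6400 / 8] = 5.5299%
VaR = −(r̄ − z·σ) = −(-2.7000 − 1.960 × 5.5299) = −(-13.5386) = 13.5386%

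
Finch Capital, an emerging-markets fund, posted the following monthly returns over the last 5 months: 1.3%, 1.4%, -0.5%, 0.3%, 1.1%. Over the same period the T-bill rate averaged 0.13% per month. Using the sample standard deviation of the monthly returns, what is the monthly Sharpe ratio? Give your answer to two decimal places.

μ = (1.3 + 1.4 − 0.5 + 0.3 + 1.1) / 5 = 0.7200%
Σ(r − μ)² = (1.3 − 0.7200)² + (1.4 − 0.7200)² + (-0.5 − 0.7200)² + … = 2.6080
sample σ = √(2.6080 / 4) = √0.6520 = 0.8075%
Sharpe = (μ − rf) / σ = (0.7200 − 0.13) / 0.8075 = 0.5900 / 0.8075 = 0.7307

0.73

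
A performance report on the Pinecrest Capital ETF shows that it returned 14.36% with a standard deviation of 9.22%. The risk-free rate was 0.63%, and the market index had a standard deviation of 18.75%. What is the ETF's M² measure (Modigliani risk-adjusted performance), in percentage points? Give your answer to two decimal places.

Sharpe = (Rp − Rf) / σp = (14.36% − 0.63%) / 9.22% = 1.4892
M² = Rf + Sharpe × σm = 0.63% + 1.4892 × 18.75% = 28.5525%

28.55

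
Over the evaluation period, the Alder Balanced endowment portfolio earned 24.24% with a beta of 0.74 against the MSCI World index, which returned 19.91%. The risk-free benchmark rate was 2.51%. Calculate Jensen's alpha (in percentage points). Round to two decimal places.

8.85

CAPM expected return = Rf + β(Rm − Rf) = 2.51% + 0.74 × (19.91% − 2.51%) = 2.51 + 0.74 × 17.40 = 15.3860%
Jensen's α = Rp − E[R] = 24.24% − 15.3860% = 8.8540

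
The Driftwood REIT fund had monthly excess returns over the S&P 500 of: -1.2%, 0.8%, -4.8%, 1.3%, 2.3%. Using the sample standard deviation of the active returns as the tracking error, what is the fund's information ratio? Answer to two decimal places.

r̄ = (-1.2 + 0.8 − 4.8 + 1.3 + 2.3) / 5 = -1.60 / 5 = -0.3200%
Σ(r − r̄)² = 31.5880; sample σ = √(31.5880/4) = 2.8102%
IR = r̄ / tracking error = -0.3200 / 2.8102 = -0.1139

-0.11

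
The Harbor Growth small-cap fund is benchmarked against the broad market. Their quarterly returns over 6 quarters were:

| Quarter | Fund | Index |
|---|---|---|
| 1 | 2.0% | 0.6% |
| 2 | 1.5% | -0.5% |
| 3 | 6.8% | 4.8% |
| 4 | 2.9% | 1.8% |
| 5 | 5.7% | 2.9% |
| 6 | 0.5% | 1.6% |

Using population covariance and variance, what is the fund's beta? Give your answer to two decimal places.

1.15

r̄p = 3.2333%,  r̄m = 1.8667%
Cov = Σ(rp − r̄p)(rm − r̄m) / 6 = 3.2378
Var(rm) = Σ(rm − r̄m)² / 6 = 2.8256
β = Cov / Var = 3.2378 / 2.8256 = 1.1459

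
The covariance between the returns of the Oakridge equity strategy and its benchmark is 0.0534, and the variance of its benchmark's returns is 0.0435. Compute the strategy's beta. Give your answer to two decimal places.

1.23

β = Cov(Rp, Rm) / Var(Rm) = 0.0534 / 0.0435 = 1.2276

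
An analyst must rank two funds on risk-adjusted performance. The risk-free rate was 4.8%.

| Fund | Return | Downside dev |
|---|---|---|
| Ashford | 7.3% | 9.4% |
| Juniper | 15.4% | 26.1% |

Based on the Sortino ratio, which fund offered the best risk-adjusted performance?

Juniper

Ashford: Sortino ratio = (7.3% − 4.8%) / 9.4% = 0.266
Juniper: Sortino ratio = (15.4% − 4.8%) / 26.1% = 0.406
Highest: Juniper (0.406).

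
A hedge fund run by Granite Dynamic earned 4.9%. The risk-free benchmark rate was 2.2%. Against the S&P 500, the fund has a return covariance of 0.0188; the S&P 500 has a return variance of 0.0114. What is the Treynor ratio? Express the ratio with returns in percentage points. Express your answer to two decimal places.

1.64

β = Cov / Var = 0.0188 / 0.0114 = 1.6491
Treynor = (Rp − Rf) / β = (4.9% − 2.2%) / 1.6491 = 2.70 / 1.6491 = 1.6373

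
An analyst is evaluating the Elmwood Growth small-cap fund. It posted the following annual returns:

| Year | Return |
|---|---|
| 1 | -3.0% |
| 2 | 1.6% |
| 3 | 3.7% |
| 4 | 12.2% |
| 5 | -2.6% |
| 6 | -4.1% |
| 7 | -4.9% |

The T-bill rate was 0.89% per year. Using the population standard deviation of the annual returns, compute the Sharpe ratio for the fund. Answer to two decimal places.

r̄ = (-3 + 1.6 + 3.7 + 12.2 − 2.6 − 4.1 − 4.9) / 7 = 2.90 / 7 = 0.4143%
Population std dev = √[220.4686 / 7] = 5.6121%
Sharpe = (r̄ − rf) / σ = (0.4143 − 0.89) / 5.6121 = -0.4757 / 5.6121 = -0.0848

-0.08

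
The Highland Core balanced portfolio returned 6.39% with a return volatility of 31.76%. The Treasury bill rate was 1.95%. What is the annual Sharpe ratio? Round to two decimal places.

0.14

Sharpe = (Rp − Rf) / σp = (6.39% − 1.95%) / 31.76% = 4.44% / 31.76% = 0.1398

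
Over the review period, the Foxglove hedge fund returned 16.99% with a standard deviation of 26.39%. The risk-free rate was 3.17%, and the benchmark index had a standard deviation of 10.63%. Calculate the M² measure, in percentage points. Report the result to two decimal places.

8.74

Sharpe = (Rp − Rf) / σp = (16.99% − 3.17%) / 26.39% = 0.5237
M² = Rf + Sharpe × σm = 3.17% + 0.5237 × 10.63% = 8.7369%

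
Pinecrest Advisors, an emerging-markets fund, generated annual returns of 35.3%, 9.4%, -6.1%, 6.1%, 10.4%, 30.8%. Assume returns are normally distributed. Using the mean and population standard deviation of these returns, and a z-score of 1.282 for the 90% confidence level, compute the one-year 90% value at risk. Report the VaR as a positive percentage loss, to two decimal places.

4.08

μ = (35.3 + 9.4 − 6.1 + 6.1 + 10.4 + 30.8) / 6 = 85.90 / 6 = 14.3167%
Σ(r − μ)² = (35.3 − 14.3167)² + (9.4 − 14.3167)² + (-6.1 − 14.3167)² + … = 1235.8683
σ = √[1235.8683 / 6] = 14.3519%
VaR = −(μ − z·σ) = −(14.3167 − 1.282 × 14.3519) = −(-4.0824) = 4.0824%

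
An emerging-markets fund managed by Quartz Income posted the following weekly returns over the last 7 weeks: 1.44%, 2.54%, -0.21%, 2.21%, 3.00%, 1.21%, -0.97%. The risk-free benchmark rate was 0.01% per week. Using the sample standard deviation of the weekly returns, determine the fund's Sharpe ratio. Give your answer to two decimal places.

0.90

μ = (1.44 + 2.54 − 0.21 + 2.21 + 3 + 1.21 − 0.97) / 7 = 1.3171%
Σ(r − μ)² = 12.7143; sample σ = √(12.7143/6) = 1.4557%
Sharpe = (μ − rf) / σ = (1.3171 − 0.01) / 1.4557 = 1.3071 / 1.4557 = 0.8979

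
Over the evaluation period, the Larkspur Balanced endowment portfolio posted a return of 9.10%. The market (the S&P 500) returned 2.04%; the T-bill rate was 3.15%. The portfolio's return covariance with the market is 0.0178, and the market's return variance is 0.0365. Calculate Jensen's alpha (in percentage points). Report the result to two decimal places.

β = Cov / Var = 0.0178 / 0.0365 = 0.4877
E[R] = Rf + β(Rm − Rf) = 3.15% + 0.4877 × (2.04% − 3.15%) = 2.6087%
α = Rp − E[R] = 9.10% − 2.6087% = 6.4913

6.49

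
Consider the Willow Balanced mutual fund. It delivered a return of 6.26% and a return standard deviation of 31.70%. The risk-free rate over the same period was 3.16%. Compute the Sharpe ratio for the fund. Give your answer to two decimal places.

Sharpe = (Rp − Rf) / σp = (6.26% − 3.16%) / 31.70% = 3.10% / 31.70% = 0.0978

0.10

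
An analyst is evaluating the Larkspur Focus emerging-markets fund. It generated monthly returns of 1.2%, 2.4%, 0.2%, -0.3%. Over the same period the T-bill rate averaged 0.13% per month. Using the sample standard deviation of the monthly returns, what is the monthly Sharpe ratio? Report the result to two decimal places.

r̄ = (1.2 + 2.4 + 0.2 − 0.3) / 4 = 0.8750%
Σ(r − r̄)² = 4.2675; sample σ = √(4.2675/3) = 1.1927%
Sharpe = (r̄ − rf) / σ = (0.8750 − 0.13) / 1.1927 = 0.7450 / 1.1927 = 0.6246

0.62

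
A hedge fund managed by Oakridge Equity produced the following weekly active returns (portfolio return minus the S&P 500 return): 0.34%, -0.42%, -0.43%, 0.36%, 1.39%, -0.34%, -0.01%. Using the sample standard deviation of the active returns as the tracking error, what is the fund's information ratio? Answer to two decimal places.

0.20

r̄ = (0.34 − 0.42 − 0.43 + 0.36 + 1.39 − 0.34 − 0.01) / 7 = 0.1271%
Σ(r − r̄)² = (0.34 − 0.1271)² + (-0.42 − 0.1271)² + (-0.43 − 0.1271)² + … = 2.5411
sample σ = √(2.5411 / 6) = √0.4235 = 0.6508%
IR = r̄ / tracking error = 0.1271 / 0.6508 = 0.1953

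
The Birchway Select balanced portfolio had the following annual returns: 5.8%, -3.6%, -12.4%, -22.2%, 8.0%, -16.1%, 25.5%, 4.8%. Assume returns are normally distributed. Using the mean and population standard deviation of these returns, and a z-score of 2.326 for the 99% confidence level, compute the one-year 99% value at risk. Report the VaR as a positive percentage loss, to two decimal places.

μ = (5.8 − 3.6 − 12.4 − 22.2 + 8 − 16.1 + 25.5 + 4.8) / 8 = -10.20 / 8 = -1.2750%
Σ(r − μ)² = (5.8 − (-1.2750))² + (-3.6 − (-1.2750))² + (-12.4 − (-1.2750))² + … = 1676.6950
population σ = √(1676.6950 / 8) = √209.5869 = 14.4771%
VaR = −(μ − z·σ) = −(-1.2750 − 2.326 × 14.4771) = −(-34.9487) = 34.9487%

34.95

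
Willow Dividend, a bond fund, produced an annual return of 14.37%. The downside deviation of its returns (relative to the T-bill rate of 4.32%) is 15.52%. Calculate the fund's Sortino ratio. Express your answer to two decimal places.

Sortino = (Rp − Rf) / σd = (14.37% − 4.32%) / 15.52% = 10.05% / 15.52% = 0.6476

0.65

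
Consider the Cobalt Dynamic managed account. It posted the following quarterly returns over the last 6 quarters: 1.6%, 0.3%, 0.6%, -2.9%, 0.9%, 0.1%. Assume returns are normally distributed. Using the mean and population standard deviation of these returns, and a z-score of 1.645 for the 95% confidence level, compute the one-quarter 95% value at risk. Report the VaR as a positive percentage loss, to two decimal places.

r̄ = (1.6 + 0.3 + 0.6 − 2.9 + 0.9 + 0.1) / 6 = 0.1000%
Σ(r − r̄)² = 12.1800; population σ = √(12.1800/6) = 1.4248%
VaR = −(r̄ − z·σ) = −(0.1000 − 1.645 × 1.4248) = −(-2.2438) = 2.2438%

2.24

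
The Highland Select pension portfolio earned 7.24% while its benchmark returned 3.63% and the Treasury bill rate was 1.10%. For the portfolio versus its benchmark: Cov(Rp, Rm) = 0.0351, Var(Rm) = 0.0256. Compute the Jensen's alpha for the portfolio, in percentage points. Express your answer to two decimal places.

β = Cov / Var = 0.0351 / 0.0256 = 1.3711
E[R] = Rf + β(Rm − Rf) = 1.10% + 1.3711 × (3.63% − 1.10%) = 4.5689%
α = Rp − E[R] = 7.24% − 4.5689% = 2.6711

2.67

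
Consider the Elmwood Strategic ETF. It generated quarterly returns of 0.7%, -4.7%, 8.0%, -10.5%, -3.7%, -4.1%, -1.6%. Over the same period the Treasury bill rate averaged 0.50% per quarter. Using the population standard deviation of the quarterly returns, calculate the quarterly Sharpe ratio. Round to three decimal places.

r̄ = (0.7 − 4.7 + 8 − 10.5 − 3.7 − 4.1 − 1.6) / 7 = -15.90 / 7 = -2.2714%
Σ(r − r̄)² = 193.7743; population σ = √(193.7743/7) = 5.2614%
Sharpe = (r̄ − rf) / σ = (-2.2714 − 0.5) / 5.2614 = -2.7714 / 5.2614 = -0.5267

-0.527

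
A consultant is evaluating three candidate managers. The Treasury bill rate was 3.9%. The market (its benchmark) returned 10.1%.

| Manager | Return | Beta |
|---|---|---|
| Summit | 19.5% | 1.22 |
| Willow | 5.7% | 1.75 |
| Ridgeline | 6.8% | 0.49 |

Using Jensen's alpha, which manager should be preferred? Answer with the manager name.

Summit

Summit: α = 19.5% − [3.9% + 1.22 × (10.1% − 3.9%)] = 8.036
Willow: α = 5.7% − [3.9% + 1.75 × (10.1% − 3.9%)] = -9.050
Ridgeline: α = 6.8% − [3.9% + 0.49 × (10.1% − 3.9%)] = -0.138
Highest: Summit (8.036).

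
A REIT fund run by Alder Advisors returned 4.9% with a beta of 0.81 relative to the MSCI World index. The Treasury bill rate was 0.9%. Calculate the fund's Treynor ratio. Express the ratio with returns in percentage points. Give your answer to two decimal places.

Treynor = (Rp − Rf) / β = (4.9% − 0.9%) / 0.81 = 4.00 / 0.81 = 4.9383

4.94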